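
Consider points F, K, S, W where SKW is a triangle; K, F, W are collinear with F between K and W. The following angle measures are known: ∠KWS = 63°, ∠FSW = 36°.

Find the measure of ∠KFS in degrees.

∠KFS = 99°

1. ∠FWS = 63°  [F on ray WK]
2. ∠SFW = 81°  [△SFW]
3. ∠KFS = 99°  [linear pair at F on KW]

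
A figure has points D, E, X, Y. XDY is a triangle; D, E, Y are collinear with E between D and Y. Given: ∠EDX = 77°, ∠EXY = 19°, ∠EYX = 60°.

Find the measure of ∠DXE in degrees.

1. ∠XEY = 101°  [△XEY]
2. ∠DEX = 79°  [linear pair at E on DY]
3. ∠DXE = 24°  [△XDE]

∠DXE = 24°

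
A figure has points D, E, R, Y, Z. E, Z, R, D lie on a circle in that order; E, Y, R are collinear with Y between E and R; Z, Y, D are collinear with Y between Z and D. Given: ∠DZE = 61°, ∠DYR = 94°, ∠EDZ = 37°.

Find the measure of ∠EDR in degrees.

1. ∠DRE = 61°  [same arc ED]
2. ∠DYE = 86°  [linear pair at Y on ER]
3. ∠DER = 57°  [△EYD]
4. ∠EDR = 62°  [△ERD]

∠EDR = 62°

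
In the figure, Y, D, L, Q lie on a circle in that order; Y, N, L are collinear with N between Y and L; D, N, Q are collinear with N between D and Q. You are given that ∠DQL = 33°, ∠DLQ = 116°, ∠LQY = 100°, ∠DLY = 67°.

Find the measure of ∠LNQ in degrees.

1. ∠LDQ = 31°  [△DLQ]
2. ∠DQY = 67°  [same arc YD]
3. ∠LYQ = 31°  [same arc LQ]
4. ∠QNY = 82°  [△YNQ]
5. ∠LNQ = 98°  [linear pair at N on YL]

∠LNQ = 98°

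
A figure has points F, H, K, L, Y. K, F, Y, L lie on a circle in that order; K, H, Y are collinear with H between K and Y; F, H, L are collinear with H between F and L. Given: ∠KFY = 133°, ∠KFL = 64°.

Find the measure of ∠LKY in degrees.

∠LKY = 69°

1. ∠KLY = 47°  [cyclic KFYL, opposite ∠F+∠L]
2. ∠KYL = 64°  [same arc KL]
3. ∠LKY = 69°  [△KYL]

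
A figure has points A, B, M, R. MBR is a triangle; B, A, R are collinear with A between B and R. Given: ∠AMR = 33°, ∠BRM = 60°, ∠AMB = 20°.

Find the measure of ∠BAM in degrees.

1. ∠ARM = 60°  [A on ray RB]
2. ∠MAR = 87°  [△MAR]
3. ∠BAM = 93°  [linear pair at A on BR]

∠BAM = 93°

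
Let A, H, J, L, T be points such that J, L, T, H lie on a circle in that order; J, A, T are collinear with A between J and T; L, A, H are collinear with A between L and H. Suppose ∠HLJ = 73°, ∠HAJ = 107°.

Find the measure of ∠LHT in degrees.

∠LHT = 34°

1. ∠HTJ = 73°  [same arc JH]
2. ∠HAT = 73°  [linear pair at A on JT]
3. ∠LHT = 34°  [△TAH]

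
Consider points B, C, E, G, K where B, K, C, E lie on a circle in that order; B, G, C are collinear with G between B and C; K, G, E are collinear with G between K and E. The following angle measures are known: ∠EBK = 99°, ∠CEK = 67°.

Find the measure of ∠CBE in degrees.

1. ∠ECK = 81°  [cyclic BKCE, opposite ∠B+∠C]
2. ∠CKE = 32°  [△KCE]
3. ∠CBE = 32°  [same arc CE]

∠CBE = 32°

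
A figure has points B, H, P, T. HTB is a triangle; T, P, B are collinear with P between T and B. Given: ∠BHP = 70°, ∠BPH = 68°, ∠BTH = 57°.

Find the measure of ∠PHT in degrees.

1. ∠HPT = 112°  [linear pair at P on TB]
2. ∠HTP = 57°  [P on ray TB]
3. ∠PHT = 11°  [△HTP]

∠PHT = 11°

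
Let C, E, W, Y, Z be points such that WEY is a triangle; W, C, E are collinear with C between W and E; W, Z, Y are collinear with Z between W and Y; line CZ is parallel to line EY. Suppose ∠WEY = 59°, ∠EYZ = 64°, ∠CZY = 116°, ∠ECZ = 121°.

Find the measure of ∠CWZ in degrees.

∠CWZ = 57°

1. ∠WCZ = 59°  [CZ∥EY, corresponding at C]
2. ∠CZW = 64°  [linear pair at Z on WY]
3. ∠CWZ = 57°  [△WCZ]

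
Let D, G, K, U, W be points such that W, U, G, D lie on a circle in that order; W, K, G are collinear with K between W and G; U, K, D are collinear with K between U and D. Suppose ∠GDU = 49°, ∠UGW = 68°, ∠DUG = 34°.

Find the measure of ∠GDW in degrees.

∠GDW = 117°

1. ∠GWU = 49°  [same arc UG]
2. ∠GUW = 63°  [△WUG]
3. ∠GDW = 117°  [cyclic WUGD, opposite ∠U+∠D]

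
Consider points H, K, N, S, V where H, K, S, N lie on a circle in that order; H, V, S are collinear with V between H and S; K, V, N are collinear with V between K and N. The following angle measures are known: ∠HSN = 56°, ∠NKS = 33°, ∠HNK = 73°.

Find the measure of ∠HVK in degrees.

∠HVK = 106°

1. ∠HSK = 73°  [same arc HK]
2. ∠KVS = 74°  [△KVS]
3. ∠HVK = 106°  [linear pair at V on HS]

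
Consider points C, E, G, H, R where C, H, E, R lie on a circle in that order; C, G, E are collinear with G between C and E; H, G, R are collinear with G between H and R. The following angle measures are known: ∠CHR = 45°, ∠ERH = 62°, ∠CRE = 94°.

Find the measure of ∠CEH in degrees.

1. ∠ECH = 62°  [same arc HE]
2. ∠CHE = 86°  [cyclic CHER, opposite ∠H+∠R]
3. ∠CEH = 32°  [△CHE]

∠CEH = 32°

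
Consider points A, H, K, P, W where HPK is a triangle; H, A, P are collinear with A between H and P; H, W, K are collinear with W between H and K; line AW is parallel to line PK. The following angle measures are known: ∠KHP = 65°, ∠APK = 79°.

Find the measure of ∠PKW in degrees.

∠PKW = 36°

1. ∠HPK = 79°  [A on ray PH]
2. ∠HKP = 36°  [△HPK]
3. ∠PKW = 36°  [W on ray KH]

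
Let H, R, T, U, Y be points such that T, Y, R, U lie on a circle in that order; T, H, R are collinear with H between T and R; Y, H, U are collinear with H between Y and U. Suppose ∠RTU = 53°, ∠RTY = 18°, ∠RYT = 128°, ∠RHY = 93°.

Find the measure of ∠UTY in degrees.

∠UTY = 71°

1. ∠RYU = 53°  [same arc RU]
2. ∠RUY = 18°  [same arc YR]
3. ∠URY = 109°  [△YRU]
4. ∠UTY = 71°  [cyclic TYRU, opposite ∠T+∠R]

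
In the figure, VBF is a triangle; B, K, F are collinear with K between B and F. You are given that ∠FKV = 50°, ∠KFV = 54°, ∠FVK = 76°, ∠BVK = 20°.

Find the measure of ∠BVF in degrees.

1. ∠BKV = 130°  [linear pair at K on BF]
2. ∠BFV = 54°  [K on ray FB]
3. ∠KBV = 30°  [△VBK]
4. ∠FBV = 30°  [K on ray BF]
5. ∠BVF = 96°  [△VBF]

∠BVF = 96°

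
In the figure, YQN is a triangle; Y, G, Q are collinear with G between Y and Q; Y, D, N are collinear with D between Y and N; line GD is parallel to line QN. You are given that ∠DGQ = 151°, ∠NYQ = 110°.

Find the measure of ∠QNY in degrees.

∠QNY = 41°

1. ∠DGY = 29°  [linear pair at G on YQ]
2. ∠DYG = 110°  [G on YQ, D on YN]
3. ∠GDY = 41°  [△YGD]
4. ∠QNY = 41°  [GD∥QN, corresponding at D]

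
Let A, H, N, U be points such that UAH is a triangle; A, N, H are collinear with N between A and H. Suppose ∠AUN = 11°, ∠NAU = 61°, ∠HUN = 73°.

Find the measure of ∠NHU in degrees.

1. ∠ANU = 108°  [△UAN]
2. ∠HNU = 72°  [linear pair at N on AH]
3. ∠NHU = 35°  [△UNH]

∠NHU = 35°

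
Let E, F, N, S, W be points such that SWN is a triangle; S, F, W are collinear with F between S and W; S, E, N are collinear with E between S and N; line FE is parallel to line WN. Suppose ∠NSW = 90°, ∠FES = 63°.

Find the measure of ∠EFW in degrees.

1. ∠ESF = 90°  [F on SW, E on SN]
2. ∠EFS = 27°  [△SFE]
3. ∠EFW = 153°  [linear pair at F on SW]

∠EFW = 153°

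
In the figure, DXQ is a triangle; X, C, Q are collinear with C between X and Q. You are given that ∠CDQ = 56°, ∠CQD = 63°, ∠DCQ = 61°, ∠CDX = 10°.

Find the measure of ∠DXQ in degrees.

∠DXQ = 51°

1. ∠DCX = 119°  [linear pair at C on XQ]
2. ∠CXD = 51°  [△DXC]
3. ∠DXQ = 51°  [C on ray XQ]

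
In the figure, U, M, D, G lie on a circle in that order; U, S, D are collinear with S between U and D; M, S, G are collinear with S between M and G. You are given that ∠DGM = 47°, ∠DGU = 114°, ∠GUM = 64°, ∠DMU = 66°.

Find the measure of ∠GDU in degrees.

∠GDU = 49°

1. ∠GDM = 116°  [cyclic UMDG, opposite ∠U+∠D]
2. ∠DMG = 17°  [△MDG]
3. ∠DUG = 17°  [same arc DG]
4. ∠GDU = 49°  [△UDG]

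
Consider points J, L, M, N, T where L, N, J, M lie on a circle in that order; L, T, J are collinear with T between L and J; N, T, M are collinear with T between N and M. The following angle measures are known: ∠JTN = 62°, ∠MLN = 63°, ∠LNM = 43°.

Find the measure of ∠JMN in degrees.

1. ∠LTM = 62°  [vertical angles at T]
2. ∠LJM = 43°  [same arc LM]
3. ∠JTM = 118°  [linear pair at T on LJ]
4. ∠JMN = 19°  [△JTM]

∠JMN = 19°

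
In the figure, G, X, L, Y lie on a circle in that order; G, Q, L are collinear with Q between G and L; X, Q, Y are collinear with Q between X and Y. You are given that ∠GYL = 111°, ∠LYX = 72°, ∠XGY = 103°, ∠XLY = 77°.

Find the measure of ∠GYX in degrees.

∠GYX = 39°

1. ∠GXL = 69°  [cyclic GXLY, opposite ∠X+∠Y]
2. ∠LGX = 72°  [same arc XL]
3. ∠GLX = 39°  [△GXL]
4. ∠GYX = 39°  [same arc GX]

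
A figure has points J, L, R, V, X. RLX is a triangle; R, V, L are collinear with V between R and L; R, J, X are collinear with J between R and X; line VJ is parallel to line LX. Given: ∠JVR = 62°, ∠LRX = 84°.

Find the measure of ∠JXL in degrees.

∠JXL = 34°

1. ∠RLX = 62°  [VJ∥LX, corresponding at V]
2. ∠LXR = 34°  [△RLX]
3. ∠JXL = 34°  [J on ray XR]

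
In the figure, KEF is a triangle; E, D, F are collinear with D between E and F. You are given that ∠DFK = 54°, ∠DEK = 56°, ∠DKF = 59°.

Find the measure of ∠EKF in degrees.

∠EKF = 70°

1. ∠EFK = 54°  [D on ray FE]
2. ∠FEK = 56°  [D on ray EF]
3. ∠EKF = 70°  [△KEF]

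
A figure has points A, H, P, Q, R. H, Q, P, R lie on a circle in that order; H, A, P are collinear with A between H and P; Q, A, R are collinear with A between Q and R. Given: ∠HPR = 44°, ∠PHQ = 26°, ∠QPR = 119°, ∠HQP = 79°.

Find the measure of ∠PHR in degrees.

∠PHR = 35°

1. ∠PRQ = 26°  [same arc QP]
2. ∠PQR = 35°  [△QPR]
3. ∠PHR = 35°  [same arc PR]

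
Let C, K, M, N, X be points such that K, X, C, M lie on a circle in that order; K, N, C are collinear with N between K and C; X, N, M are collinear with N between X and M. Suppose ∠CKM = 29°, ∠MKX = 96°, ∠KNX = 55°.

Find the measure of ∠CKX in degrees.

∠CKX = 67°

1. ∠CXM = 29°  [same arc CM]
2. ∠MCX = 84°  [cyclic KXCM, opposite ∠K+∠C]
3. ∠CMX = 67°  [△XCM]
4. ∠CKX = 67°  [same arc XC]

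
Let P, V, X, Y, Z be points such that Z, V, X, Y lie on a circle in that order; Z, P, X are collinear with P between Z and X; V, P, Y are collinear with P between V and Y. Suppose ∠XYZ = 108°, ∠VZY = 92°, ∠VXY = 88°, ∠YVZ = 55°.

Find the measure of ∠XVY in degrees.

∠XVY = 17°

1. ∠YXZ = 55°  [same arc ZY]
2. ∠XZY = 17°  [△ZXY]
3. ∠XVY = 17°  [same arc XY]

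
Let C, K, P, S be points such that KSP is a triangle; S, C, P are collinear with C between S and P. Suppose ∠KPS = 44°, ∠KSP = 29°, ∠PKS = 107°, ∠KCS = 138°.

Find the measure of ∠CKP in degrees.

1. ∠CPK = 44°  [C on ray PS]
2. ∠KCP = 42°  [linear pair at C on SP]
3. ∠CKP = 94°  [△KCP]

∠CKP = 94°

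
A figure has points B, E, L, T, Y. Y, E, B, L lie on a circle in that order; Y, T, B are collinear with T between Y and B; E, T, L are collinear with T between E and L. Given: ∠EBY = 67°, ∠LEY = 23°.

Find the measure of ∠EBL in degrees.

1. ∠ELY = 67°  [same arc YE]
2. ∠EYL = 90°  [△YEL]
3. ∠EBL = 90°  [cyclic YEBL, opposite ∠Y+∠B]

∠EBL = 90°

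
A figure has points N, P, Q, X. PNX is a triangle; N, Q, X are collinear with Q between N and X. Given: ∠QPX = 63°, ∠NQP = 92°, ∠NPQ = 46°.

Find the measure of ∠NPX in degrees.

1. ∠PNQ = 42°  [△PNQ]
2. ∠PQX = 88°  [linear pair at Q on NX]
3. ∠PNX = 42°  [Q on ray NX]
4. ∠PXQ = 29°  [△PQX]
5. ∠NXP = 29°  [Q on ray XN]
6. ∠NPX = 109°  [△PNX]

∠NPX = 109°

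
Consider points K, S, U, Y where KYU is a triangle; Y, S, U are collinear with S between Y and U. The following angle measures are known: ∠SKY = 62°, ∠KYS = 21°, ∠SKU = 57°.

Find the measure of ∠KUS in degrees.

1. ∠KSY = 97°  [△KYS]
2. ∠KSU = 83°  [linear pair at S on YU]
3. ∠KUS = 40°  [△KSU]

∠KUS = 40°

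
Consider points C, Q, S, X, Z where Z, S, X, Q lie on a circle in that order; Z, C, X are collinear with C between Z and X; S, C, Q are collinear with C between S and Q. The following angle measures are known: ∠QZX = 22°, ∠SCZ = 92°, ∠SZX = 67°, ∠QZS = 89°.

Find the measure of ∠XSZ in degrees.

∠XSZ = 43°

1. ∠QSX = 22°  [same arc XQ]
2. ∠SCX = 88°  [linear pair at C on ZX]
3. ∠SXZ = 70°  [△SCX]
4. ∠XSZ = 43°  [△ZSX]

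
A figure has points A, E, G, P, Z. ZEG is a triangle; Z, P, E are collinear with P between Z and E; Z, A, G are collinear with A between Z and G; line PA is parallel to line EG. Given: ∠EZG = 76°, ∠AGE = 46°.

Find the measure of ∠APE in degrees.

∠APE = 122°

1. ∠EGZ = 46°  [A on ray GZ]
2. ∠GEZ = 58°  [△ZEG]
3. ∠APZ = 58°  [PA∥EG, corresponding at P]
4. ∠APE = 122°  [linear pair at P on ZE]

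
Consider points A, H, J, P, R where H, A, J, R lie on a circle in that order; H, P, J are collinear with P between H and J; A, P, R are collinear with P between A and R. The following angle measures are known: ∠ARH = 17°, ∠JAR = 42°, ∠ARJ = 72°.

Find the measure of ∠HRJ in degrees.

1. ∠AJH = 17°  [same arc HA]
2. ∠AHJ = 72°  [same arc AJ]
3. ∠HAJ = 91°  [△HAJ]
4. ∠HRJ = 89°  [cyclic HAJR, opposite ∠A+∠R]

∠HRJ = 89°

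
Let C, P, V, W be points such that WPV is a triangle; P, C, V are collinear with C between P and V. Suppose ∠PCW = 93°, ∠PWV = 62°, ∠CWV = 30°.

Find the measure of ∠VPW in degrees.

1. ∠VCW = 87°  [linear pair at C on PV]
2. ∠CVW = 63°  [△WCV]
3. ∠PVW = 63°  [C on ray VP]
4. ∠VPW = 55°  [△WPV]

∠VPW = 55°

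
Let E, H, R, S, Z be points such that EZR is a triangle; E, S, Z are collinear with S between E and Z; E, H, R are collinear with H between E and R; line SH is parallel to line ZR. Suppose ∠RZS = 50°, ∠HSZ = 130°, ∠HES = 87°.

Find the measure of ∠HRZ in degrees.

∠HRZ = 43°

1. ∠EZR = 50°  [S on ray ZE]
2. ∠REZ = 87°  [S on EZ, H on ER]
3. ∠ERZ = 43°  [△EZR]
4. ∠HRZ = 43°  [H on ray RE]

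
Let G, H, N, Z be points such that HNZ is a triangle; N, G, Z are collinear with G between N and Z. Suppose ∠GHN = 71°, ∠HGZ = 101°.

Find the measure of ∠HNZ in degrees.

1. ∠HGN = 79°  [linear pair at G on NZ]
2. ∠GNH = 30°  [△HNG]
3. ∠HNZ = 30°  [G on ray NZ]

∠HNZ = 30°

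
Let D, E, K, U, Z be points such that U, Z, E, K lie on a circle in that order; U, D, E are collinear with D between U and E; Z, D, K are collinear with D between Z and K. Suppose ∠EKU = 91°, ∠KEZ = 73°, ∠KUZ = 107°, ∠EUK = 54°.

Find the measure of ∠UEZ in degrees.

1. ∠KEU = 35°  [△UEK]
2. ∠KZU = 35°  [same arc UK]
3. ∠UKZ = 38°  [△UZK]
4. ∠UEZ = 38°  [same arc UZ]

∠UEZ = 38°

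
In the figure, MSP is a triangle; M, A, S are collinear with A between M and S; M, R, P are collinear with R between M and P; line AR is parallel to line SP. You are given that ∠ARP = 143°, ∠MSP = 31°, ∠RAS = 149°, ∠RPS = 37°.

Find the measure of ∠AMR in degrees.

∠AMR = 112°

1. ∠ARM = 37°  [linear pair at R on MP]
2. ∠MAR = 31°  [AR∥SP, corresponding at A]
3. ∠AMR = 112°  [△MAR]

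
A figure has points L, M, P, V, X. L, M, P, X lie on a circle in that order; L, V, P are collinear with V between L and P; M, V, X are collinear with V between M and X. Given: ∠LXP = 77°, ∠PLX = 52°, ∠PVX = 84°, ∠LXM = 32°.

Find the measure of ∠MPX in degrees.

1. ∠LPX = 51°  [△LPX]
2. ∠PMX = 52°  [same arc PX]
3. ∠MXP = 45°  [△PVX]
4. ∠MPX = 83°  [△MPX]

∠MPX = 83°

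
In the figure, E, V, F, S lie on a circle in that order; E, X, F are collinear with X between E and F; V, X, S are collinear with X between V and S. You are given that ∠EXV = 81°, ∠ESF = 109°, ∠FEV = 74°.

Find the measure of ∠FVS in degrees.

1. ∠FXV = 99°  [linear pair at X on EF]
2. ∠EVF = 71°  [cyclic EVFS, opposite ∠V+∠S]
3. ∠EFV = 35°  [△EVF]
4. ∠FVS = 46°  [△VXF]

∠FVS = 46°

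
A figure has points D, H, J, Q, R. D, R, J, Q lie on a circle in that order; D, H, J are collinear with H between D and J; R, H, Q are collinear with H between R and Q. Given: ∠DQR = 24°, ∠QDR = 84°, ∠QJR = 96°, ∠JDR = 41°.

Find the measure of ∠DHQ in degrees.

1. ∠DRQ = 72°  [△DRQ]
2. ∠JQR = 41°  [same arc RJ]
3. ∠DJQ = 72°  [same arc DQ]
4. ∠JHQ = 67°  [△JHQ]
5. ∠DHQ = 113°  [linear pair at H on DJ]

∠DHQ = 113°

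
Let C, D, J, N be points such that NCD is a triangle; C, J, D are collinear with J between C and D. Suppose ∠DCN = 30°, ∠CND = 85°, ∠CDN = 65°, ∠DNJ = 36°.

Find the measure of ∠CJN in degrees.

∠CJN = 101°

1. ∠JDN = 65°  [J on ray DC]
2. ∠DJN = 79°  [△NJD]
3. ∠CJN = 101°  [linear pair at J on CD]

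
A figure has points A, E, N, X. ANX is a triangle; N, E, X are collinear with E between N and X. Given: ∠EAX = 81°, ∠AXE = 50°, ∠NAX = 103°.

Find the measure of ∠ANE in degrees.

1. ∠AXN = 50°  [E on ray XN]
2. ∠ANX = 27°  [△ANX]
3. ∠ANE = 27°  [E on ray NX]

∠ANE = 27°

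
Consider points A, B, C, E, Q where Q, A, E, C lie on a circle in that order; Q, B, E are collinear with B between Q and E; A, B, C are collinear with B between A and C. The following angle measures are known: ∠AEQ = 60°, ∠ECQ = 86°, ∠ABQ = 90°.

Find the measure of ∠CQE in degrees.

1. ∠ACQ = 60°  [same arc QA]
2. ∠CBE = 90°  [vertical angles at B]
3. ∠CBQ = 90°  [linear pair at B on QE]
4. ∠CQE = 30°  [△QBC]

∠CQE = 30°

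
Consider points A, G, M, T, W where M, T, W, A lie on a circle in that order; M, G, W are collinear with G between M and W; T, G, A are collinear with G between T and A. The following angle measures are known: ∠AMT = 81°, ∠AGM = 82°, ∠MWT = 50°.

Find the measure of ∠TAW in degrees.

∠TAW = 33°

1. ∠AWT = 99°  [cyclic MTWA, opposite ∠M+∠W]
2. ∠TGW = 82°  [vertical angles at G]
3. ∠ATW = 48°  [△TGW]
4. ∠TAW = 33°  [△TWA]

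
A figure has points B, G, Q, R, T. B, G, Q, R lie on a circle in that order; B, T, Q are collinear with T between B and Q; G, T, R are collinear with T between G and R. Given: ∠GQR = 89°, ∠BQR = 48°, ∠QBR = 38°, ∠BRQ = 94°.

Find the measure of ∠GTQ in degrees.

∠GTQ = 101°

1. ∠GBR = 91°  [cyclic BGQR, opposite ∠B+∠Q]
2. ∠BGR = 48°  [same arc BR]
3. ∠QGR = 38°  [same arc QR]
4. ∠BRG = 41°  [△BGR]
5. ∠BQG = 41°  [same arc BG]
6. ∠GTQ = 101°  [△GTQ]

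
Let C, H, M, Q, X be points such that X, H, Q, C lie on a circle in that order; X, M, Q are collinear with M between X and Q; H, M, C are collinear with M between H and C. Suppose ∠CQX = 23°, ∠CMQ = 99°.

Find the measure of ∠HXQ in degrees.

∠HXQ = 58°

1. ∠CHX = 23°  [same arc XC]
2. ∠HMX = 99°  [vertical angles at M]
3. ∠HXQ = 58°  [△XMH]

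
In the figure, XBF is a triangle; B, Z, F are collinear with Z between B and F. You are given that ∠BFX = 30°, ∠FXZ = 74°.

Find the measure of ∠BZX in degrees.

∠BZX = 104°

1. ∠XFZ = 30°  [Z on ray FB]
2. ∠FZX = 76°  [△XZF]
3. ∠BZX = 104°  [linear pair at Z on BF]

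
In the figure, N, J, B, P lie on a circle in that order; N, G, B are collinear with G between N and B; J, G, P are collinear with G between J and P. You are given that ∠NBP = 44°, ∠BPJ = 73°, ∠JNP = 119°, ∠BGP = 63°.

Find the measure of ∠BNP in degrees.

1. ∠NJP = 44°  [same arc NP]
2. ∠JPN = 17°  [△NJP]
3. ∠NGP = 117°  [linear pair at G on NB]
4. ∠BNP = 46°  [△NGP]

∠BNP = 46°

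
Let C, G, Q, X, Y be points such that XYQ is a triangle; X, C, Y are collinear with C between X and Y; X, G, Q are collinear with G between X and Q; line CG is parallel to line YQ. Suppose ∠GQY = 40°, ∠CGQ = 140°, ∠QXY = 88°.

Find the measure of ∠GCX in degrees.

1. ∠CGX = 40°  [linear pair at G on XQ]
2. ∠CXG = 88°  [C on XY, G on XQ]
3. ∠GCX = 52°  [△XCG]

∠GCX = 52°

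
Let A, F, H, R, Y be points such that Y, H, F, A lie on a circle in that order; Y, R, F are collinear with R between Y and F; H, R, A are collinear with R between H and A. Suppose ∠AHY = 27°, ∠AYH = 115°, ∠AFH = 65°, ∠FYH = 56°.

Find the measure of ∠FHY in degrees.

1. ∠HAY = 38°  [△YHA]
2. ∠HFY = 38°  [same arc YH]
3. ∠FHY = 86°  [△YHF]

∠FHY = 86°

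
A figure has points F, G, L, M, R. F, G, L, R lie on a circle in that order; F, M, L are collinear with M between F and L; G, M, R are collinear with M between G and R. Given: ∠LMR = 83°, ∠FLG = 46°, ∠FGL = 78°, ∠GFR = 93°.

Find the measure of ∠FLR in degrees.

1. ∠FMR = 97°  [linear pair at M on FL]
2. ∠FRG = 46°  [same arc FG]
3. ∠FRL = 102°  [cyclic FGLR, opposite ∠G+∠R]
4. ∠LFR = 37°  [△FMR]
5. ∠FLR = 41°  [△FLR]

∠FLR = 41°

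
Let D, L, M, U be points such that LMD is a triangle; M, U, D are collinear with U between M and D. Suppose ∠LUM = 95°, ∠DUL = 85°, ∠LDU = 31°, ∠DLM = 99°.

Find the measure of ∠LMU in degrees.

∠LMU = 50°

1. ∠LDM = 31°  [U on ray DM]
2. ∠DML = 50°  [△LMD]
3. ∠LMU = 50°  [U on ray MD]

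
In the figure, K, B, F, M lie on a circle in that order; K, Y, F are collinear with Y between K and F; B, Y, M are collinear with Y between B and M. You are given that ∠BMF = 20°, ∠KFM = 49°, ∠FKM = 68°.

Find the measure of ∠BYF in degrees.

1. ∠BKF = 20°  [same arc BF]
2. ∠KBM = 49°  [same arc KM]
3. ∠BYK = 111°  [△KYB]
4. ∠BYF = 69°  [linear pair at Y on KF]

∠BYF = 69°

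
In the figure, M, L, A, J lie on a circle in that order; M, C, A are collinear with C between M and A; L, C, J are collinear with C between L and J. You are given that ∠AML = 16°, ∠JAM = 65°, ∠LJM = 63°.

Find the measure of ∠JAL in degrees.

1. ∠JLM = 65°  [same arc MJ]
2. ∠JML = 52°  [△MLJ]
3. ∠JAL = 128°  [cyclic MLAJ, opposite ∠M+∠A]

∠JAL = 128°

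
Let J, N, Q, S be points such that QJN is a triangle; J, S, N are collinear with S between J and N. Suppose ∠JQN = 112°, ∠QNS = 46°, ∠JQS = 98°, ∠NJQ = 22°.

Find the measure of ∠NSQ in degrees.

1. ∠QJS = 22°  [S on ray JN]
2. ∠JSQ = 60°  [△QJS]
3. ∠NSQ = 120°  [linear pair at S on JN]

∠NSQ = 120°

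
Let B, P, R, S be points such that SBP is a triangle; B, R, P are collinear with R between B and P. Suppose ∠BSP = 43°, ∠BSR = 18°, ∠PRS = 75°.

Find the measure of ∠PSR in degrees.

1. ∠BRS = 105°  [linear pair at R on BP]
2. ∠RBS = 57°  [△SBR]
3. ∠PBS = 57°  [R on ray BP]
4. ∠BPS = 80°  [△SBP]
5. ∠RPS = 80°  [R on ray PB]
6. ∠PSR = 25°  [△SRP]

∠PSR = 25°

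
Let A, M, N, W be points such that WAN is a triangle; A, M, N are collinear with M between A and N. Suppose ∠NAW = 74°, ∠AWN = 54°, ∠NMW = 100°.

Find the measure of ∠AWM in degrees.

∠AWM = 26°

1. ∠MAW = 74°  [M on ray AN]
2. ∠AMW = 80°  [linear pair at M on AN]
3. ∠AWM = 26°  [△WAM]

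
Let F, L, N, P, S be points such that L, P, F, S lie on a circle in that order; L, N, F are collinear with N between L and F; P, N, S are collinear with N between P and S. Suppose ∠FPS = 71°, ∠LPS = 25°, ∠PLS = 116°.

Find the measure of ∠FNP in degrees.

∠FNP = 70°

1. ∠FLS = 71°  [same arc FS]
2. ∠LSP = 39°  [△LPS]
3. ∠LNS = 70°  [△LNS]
4. ∠FNP = 70°  [vertical angles at N]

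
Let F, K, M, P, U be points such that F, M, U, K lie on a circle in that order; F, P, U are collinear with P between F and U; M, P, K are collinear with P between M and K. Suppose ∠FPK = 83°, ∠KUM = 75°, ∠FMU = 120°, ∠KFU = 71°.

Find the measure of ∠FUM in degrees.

∠FUM = 26°

1. ∠MPU = 83°  [vertical angles at P]
2. ∠KMU = 71°  [same arc UK]
3. ∠FUM = 26°  [△MPU]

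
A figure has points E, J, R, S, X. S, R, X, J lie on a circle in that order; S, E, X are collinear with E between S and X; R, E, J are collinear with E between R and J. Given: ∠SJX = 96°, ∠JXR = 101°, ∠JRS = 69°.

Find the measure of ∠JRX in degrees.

1. ∠JXS = 69°  [same arc SJ]
2. ∠JSX = 15°  [△SXJ]
3. ∠JRX = 15°  [same arc XJ]

∠JRX = 15°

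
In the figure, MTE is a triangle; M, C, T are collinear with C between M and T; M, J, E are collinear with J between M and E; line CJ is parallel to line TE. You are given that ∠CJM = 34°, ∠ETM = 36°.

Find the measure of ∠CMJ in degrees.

1. ∠MET = 34°  [CJ∥TE, corresponding at J]
2. ∠EMT = 110°  [△MTE]
3. ∠CMJ = 110°  [C on MT, J on ME]

∠CMJ = 110°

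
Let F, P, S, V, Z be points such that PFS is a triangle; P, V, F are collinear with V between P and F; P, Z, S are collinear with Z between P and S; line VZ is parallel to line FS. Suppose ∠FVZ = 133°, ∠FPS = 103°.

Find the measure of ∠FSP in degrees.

1. ∠PVZ = 47°  [linear pair at V on PF]
2. ∠VPZ = 103°  [V on PF, Z on PS]
3. ∠PZV = 30°  [△PVZ]
4. ∠FSP = 30°  [VZ∥FS, corresponding at Z]

∠FSP = 30°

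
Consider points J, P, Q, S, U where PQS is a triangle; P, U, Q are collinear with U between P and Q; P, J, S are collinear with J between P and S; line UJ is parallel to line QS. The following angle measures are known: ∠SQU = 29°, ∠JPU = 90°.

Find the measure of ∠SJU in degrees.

1. ∠PQS = 29°  [U on ray QP]
2. ∠QPS = 90°  [U on PQ, J on PS]
3. ∠PSQ = 61°  [△PQS]
4. ∠PJU = 61°  [UJ∥QS, corresponding at J]
5. ∠SJU = 119°  [linear pair at J on PS]

∠SJU = 119°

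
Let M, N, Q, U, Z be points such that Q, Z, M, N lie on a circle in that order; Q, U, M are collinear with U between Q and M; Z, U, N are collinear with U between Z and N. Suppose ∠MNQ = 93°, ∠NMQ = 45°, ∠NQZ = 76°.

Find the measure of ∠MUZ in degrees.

1. ∠MQN = 42°  [△QMN]
2. ∠NZQ = 45°  [same arc QN]
3. ∠QNZ = 59°  [△QZN]
4. ∠MZN = 42°  [same arc MN]
5. ∠QMZ = 59°  [same arc QZ]
6. ∠MUZ = 79°  [△ZUM]

∠MUZ = 79°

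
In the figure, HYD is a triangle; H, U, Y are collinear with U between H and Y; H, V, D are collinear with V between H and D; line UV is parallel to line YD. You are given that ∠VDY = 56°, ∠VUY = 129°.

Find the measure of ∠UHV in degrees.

1. ∠HDY = 56°  [V on ray DH]
2. ∠HUV = 51°  [linear pair at U on HY]
3. ∠HVU = 56°  [UV∥YD, corresponding at V]
4. ∠UHV = 73°  [△HUV]

∠UHV = 73°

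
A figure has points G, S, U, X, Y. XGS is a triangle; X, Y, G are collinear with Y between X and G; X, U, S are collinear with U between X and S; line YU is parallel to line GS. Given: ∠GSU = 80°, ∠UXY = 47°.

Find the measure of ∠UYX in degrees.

∠UYX = 53°

1. ∠GSX = 80°  [U on ray SX]
2. ∠GXS = 47°  [Y on XG, U on XS]
3. ∠SGX = 53°  [△XGS]
4. ∠UYX = 53°  [YU∥GS, corresponding at Y]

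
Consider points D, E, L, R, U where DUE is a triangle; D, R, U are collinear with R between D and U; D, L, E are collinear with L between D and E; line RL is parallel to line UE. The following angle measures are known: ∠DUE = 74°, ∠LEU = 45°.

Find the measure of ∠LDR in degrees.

∠LDR = 61°

1. ∠DEU = 45°  [L on ray ED]
2. ∠EDU = 61°  [△DUE]
3. ∠LDR = 61°  [R on DU, L on DE]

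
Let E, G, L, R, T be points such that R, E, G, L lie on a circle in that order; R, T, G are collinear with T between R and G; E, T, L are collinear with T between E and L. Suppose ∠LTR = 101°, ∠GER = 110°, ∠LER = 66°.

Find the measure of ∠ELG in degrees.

1. ∠GTL = 79°  [linear pair at T on RG]
2. ∠LGR = 66°  [same arc RL]
3. ∠ELG = 35°  [△GTL]

∠ELG = 35°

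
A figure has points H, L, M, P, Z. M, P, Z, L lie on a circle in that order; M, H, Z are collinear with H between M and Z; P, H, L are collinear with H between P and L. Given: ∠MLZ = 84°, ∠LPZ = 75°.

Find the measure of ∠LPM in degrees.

1. ∠LMZ = 75°  [same arc ZL]
2. ∠LZM = 21°  [△MZL]
3. ∠LPM = 21°  [same arc ML]

∠LPM = 21°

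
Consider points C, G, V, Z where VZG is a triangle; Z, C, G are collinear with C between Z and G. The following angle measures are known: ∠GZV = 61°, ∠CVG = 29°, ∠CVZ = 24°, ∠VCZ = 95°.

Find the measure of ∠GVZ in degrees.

1. ∠GCV = 85°  [linear pair at C on ZG]
2. ∠CGV = 66°  [△VCG]
3. ∠VGZ = 66°  [C on ray GZ]
4. ∠GVZ = 53°  [△VZG]

∠GVZ = 53°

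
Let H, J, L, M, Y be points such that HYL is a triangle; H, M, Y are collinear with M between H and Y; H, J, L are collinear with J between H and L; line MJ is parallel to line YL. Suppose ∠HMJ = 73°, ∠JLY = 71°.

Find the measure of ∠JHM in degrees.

∠JHM = 36°

1. ∠HYL = 73°  [MJ∥YL, corresponding at M]
2. ∠HLY = 71°  [J on ray LH]
3. ∠LHY = 36°  [△HYL]
4. ∠JHM = 36°  [M on HY, J on HL]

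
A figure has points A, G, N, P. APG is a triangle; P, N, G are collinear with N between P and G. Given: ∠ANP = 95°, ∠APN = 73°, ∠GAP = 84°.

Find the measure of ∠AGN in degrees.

∠AGN = 23°

1. ∠APG = 73°  [N on ray PG]
2. ∠AGP = 23°  [△APG]
3. ∠AGN = 23°  [N on ray GP]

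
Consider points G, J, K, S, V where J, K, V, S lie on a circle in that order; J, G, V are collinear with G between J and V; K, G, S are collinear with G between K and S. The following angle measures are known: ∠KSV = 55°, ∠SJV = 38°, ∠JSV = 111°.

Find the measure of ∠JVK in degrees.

1. ∠KJV = 55°  [same arc KV]
2. ∠JKV = 69°  [cyclic JKVS, opposite ∠K+∠S]
3. ∠JVK = 56°  [△JKV]

∠JVK = 56°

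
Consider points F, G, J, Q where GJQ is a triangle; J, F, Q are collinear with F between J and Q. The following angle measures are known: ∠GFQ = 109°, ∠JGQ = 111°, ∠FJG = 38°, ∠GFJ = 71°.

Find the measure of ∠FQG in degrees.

1. ∠GJQ = 38°  [F on ray JQ]
2. ∠GQJ = 31°  [△GJQ]
3. ∠FQG = 31°  [F on ray QJ]

∠FQG = 31°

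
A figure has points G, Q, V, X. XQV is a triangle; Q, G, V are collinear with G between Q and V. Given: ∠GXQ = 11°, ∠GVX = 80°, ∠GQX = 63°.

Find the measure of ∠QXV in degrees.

1. ∠QVX = 80°  [G on ray VQ]
2. ∠VQX = 63°  [G on ray QV]
3. ∠QXV = 37°  [△XQV]

∠QXV = 37°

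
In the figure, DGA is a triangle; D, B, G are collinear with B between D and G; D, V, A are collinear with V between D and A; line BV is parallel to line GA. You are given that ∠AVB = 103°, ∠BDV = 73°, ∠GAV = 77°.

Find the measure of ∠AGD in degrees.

∠AGD = 30°

1. ∠BVD = 77°  [linear pair at V on DA]
2. ∠DBV = 30°  [△DBV]
3. ∠AGD = 30°  [BV∥GA, corresponding at B]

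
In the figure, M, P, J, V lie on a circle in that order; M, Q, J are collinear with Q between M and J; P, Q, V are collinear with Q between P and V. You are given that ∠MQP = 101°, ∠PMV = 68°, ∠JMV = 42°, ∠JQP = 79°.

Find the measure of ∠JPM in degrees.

∠JPM = 95°

1. ∠PJV = 112°  [cyclic MPJV, opposite ∠M+∠J]
2. ∠JPV = 42°  [same arc JV]
3. ∠MJP = 59°  [△PQJ]
4. ∠JVP = 26°  [△PJV]
5. ∠JMP = 26°  [same arc PJ]
6. ∠JPM = 95°  [△MPJ]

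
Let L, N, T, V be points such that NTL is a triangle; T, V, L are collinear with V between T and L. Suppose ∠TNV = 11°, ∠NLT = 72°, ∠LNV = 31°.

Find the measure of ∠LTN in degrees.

∠LTN = 66°

1. ∠NLV = 72°  [V on ray LT]
2. ∠LVN = 77°  [△NVL]
3. ∠NVT = 103°  [linear pair at V on TL]
4. ∠NTV = 66°  [△NTV]
5. ∠LTN = 66°  [V on ray TL]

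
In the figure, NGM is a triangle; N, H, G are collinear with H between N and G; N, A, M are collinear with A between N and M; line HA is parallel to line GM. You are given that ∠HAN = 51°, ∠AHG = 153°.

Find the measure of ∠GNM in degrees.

1. ∠AHN = 27°  [linear pair at H on NG]
2. ∠ANH = 102°  [△NHA]
3. ∠GNM = 102°  [H on NG, A on NM]

∠GNM = 102°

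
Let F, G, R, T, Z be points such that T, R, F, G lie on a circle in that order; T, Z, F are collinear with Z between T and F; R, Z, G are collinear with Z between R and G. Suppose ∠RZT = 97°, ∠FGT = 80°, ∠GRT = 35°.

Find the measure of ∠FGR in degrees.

∠FGR = 48°

1. ∠FZG = 97°  [vertical angles at Z]
2. ∠GFT = 35°  [same arc TG]
3. ∠FGR = 48°  [△FZG]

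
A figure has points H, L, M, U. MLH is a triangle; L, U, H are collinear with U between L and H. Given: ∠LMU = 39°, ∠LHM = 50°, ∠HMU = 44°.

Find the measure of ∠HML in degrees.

1. ∠MHU = 50°  [U on ray HL]
2. ∠HUM = 86°  [△MUH]
3. ∠LUM = 94°  [linear pair at U on LH]
4. ∠MLU = 47°  [△MLU]
5. ∠HLM = 47°  [U on ray LH]
6. ∠HML = 83°  [△MLH]

∠HML = 83°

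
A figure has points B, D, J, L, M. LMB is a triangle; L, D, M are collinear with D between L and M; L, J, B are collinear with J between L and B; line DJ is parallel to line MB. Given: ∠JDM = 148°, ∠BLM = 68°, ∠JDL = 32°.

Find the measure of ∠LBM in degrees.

1. ∠DLJ = 68°  [D on LM, J on LB]
2. ∠DJL = 80°  [△LDJ]
3. ∠LBM = 80°  [DJ∥MB, corresponding at J]

∠LBM = 80°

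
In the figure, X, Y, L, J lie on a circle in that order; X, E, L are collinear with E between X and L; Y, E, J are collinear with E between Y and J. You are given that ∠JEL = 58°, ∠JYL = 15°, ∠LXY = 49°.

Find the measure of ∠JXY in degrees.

∠JXY = 64°

1. ∠XEY = 58°  [vertical angles at E]
2. ∠JEX = 122°  [linear pair at E on XL]
3. ∠JXL = 15°  [same arc LJ]
4. ∠JYX = 73°  [△XEY]
5. ∠XJY = 43°  [△XEJ]
6. ∠JXY = 64°  [△XYJ]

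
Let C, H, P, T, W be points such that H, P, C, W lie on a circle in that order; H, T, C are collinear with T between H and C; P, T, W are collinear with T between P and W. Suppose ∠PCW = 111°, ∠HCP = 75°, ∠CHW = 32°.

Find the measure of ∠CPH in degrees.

∠CPH = 68°

1. ∠CPW = 32°  [same arc CW]
2. ∠CWP = 37°  [△PCW]
3. ∠CHP = 37°  [same arc PC]
4. ∠CPH = 68°  [△HPC]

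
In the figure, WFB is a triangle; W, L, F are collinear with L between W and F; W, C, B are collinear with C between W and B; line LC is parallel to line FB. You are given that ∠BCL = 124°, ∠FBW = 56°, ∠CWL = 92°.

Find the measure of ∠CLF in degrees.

∠CLF = 148°

1. ∠LCW = 56°  [linear pair at C on WB]
2. ∠CLW = 32°  [△WLC]
3. ∠CLF = 148°  [linear pair at L on WF]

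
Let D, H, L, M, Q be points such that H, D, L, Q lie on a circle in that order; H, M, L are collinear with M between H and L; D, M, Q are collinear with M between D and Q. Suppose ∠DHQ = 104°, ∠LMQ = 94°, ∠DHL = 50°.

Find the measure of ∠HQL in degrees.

1. ∠DLQ = 76°  [cyclic HDLQ, opposite ∠H+∠L]
2. ∠DQL = 50°  [same arc DL]
3. ∠LDQ = 54°  [△DLQ]
4. ∠HLQ = 36°  [△LMQ]
5. ∠LHQ = 54°  [same arc LQ]
6. ∠HQL = 90°  [△HLQ]

∠HQL = 90°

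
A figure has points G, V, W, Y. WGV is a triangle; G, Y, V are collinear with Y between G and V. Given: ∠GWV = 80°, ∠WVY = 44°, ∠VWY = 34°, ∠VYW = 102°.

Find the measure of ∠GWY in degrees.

1. ∠GVW = 44°  [Y on ray VG]
2. ∠GYW = 78°  [linear pair at Y on GV]
3. ∠VGW = 56°  [△WGV]
4. ∠WGY = 56°  [Y on ray GV]
5. ∠GWY = 46°  [△WGY]

∠GWY = 46°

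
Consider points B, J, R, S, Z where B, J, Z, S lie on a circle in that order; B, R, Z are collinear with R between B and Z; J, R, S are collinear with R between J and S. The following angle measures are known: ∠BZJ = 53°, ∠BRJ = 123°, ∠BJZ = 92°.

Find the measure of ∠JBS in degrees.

1. ∠BSJ = 53°  [same arc BJ]
2. ∠JBZ = 35°  [△BJZ]
3. ∠BJS = 22°  [△BRJ]
4. ∠JBS = 105°  [△BJS]

∠JBS = 105°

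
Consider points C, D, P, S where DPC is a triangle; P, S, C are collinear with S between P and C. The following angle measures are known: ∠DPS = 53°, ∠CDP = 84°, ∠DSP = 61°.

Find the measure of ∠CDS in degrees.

1. ∠CPD = 53°  [S on ray PC]
2. ∠DCP = 43°  [△DPC]
3. ∠CSD = 119°  [linear pair at S on PC]
4. ∠DCS = 43°  [S on ray CP]
5. ∠CDS = 18°  [△DSC]

∠CDS = 18°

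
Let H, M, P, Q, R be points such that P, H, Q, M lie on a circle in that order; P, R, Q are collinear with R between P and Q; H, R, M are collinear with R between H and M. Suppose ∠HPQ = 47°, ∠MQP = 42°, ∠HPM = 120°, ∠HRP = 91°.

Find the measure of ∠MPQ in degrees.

∠MPQ = 73°

1. ∠HMQ = 47°  [same arc HQ]
2. ∠MHP = 42°  [△PRH]
3. ∠MRQ = 91°  [△QRM]
4. ∠HMP = 18°  [△PHM]
5. ∠MRP = 89°  [linear pair at R on PQ]
6. ∠MPQ = 73°  [△PRM]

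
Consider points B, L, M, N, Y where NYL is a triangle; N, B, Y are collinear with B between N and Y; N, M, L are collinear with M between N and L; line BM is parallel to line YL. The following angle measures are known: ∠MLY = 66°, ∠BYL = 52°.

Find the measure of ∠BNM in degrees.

∠BNM = 62°

1. ∠NLY = 66°  [M on ray LN]
2. ∠LYN = 52°  [B on ray YN]
3. ∠LNY = 62°  [△NYL]
4. ∠BNM = 62°  [B on NY, M on NL]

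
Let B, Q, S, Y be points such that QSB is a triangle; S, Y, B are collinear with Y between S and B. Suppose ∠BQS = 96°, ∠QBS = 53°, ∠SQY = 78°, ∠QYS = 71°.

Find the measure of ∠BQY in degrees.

1. ∠QBY = 53°  [Y on ray BS]
2. ∠BYQ = 109°  [linear pair at Y on SB]
3. ∠BQY = 18°  [△QYB]

∠BQY = 18°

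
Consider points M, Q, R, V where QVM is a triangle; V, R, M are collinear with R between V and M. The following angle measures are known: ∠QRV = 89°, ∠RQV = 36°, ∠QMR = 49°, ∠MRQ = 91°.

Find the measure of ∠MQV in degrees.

∠MQV = 76°

1. ∠QVR = 55°  [△QVR]
2. ∠QMV = 49°  [R on ray MV]
3. ∠MVQ = 55°  [R on ray VM]
4. ∠MQV = 76°  [△QVM]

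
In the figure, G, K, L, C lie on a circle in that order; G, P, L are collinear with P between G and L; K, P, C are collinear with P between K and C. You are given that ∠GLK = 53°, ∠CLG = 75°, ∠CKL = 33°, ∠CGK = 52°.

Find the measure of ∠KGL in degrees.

1. ∠KPL = 94°  [△KPL]
2. ∠CKG = 75°  [same arc GC]
3. ∠GPK = 86°  [linear pair at P on GL]
4. ∠KGL = 19°  [△GPK]

∠KGL = 19°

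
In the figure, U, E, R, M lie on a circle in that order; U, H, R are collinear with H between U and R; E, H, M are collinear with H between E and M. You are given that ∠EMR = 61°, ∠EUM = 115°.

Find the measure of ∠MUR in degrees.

1. ∠ERM = 65°  [cyclic UERM, opposite ∠U+∠R]
2. ∠MER = 54°  [△ERM]
3. ∠MUR = 54°  [same arc RM]

∠MUR = 54°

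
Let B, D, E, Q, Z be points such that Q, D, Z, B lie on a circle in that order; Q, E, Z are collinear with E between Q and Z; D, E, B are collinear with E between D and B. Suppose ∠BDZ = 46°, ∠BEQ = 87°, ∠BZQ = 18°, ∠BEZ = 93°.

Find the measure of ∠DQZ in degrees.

∠DQZ = 69°

1. ∠BDQ = 18°  [same arc QB]
2. ∠DEQ = 93°  [vertical angles at E]
3. ∠DQZ = 69°  [△QED]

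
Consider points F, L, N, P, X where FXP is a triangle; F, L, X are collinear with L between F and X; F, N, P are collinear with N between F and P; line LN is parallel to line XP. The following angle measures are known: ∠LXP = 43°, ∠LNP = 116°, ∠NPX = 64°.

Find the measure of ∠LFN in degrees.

1. ∠FXP = 43°  [L on ray XF]
2. ∠FNL = 64°  [linear pair at N on FP]
3. ∠FLN = 43°  [LN∥XP, corresponding at L]
4. ∠LFN = 73°  [△FLN]

∠LFN = 73°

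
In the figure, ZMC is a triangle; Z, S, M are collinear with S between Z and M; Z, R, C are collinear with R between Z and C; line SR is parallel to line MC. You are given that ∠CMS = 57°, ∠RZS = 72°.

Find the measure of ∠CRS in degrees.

1. ∠CMZ = 57°  [S on ray MZ]
2. ∠CZM = 72°  [S on ZM, R on ZC]
3. ∠MCZ = 51°  [△ZMC]
4. ∠SRZ = 51°  [SR∥MC, corresponding at R]
5. ∠CRS = 129°  [linear pair at R on ZC]

∠CRS = 129°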